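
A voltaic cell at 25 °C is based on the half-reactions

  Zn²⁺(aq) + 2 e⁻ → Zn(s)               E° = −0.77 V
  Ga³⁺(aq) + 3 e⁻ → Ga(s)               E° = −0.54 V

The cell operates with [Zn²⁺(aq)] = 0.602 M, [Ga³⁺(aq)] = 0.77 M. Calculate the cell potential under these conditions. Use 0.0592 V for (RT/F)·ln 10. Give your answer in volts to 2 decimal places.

+0.23 V

The Ga³⁺/Ga couple has the more positive E°, so it is the cathode; Zn²⁺/Zn is the anode.
E°cell = −0.54 − (−0.77) = +0.23 V, with n = 6 electrons transferred.
For the overall reaction 2 Ga³⁺(aq) + 3 Zn(s) → 2 Ga(s) + 3 Zn²⁺(aq), Q = [Zn²⁺(aq)]^3 / [Ga³⁺(aq)]^2 = 0.368, giving log Q = −0.434.
E = E° − (0.0592/n)·log Q = +0.23 − (0.0592/6)(−0.434) = +0.23 V.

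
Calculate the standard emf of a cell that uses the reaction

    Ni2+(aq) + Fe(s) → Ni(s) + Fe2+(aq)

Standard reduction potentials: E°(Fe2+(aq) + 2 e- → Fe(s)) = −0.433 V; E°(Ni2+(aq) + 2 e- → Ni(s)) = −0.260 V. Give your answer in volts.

In the reaction as written, Ni2+(aq) is reduced (cathode) and Fe2+(aq) is produced by oxidation at the anode.
E°cell = E°(cathode) − E°(anode) = −0.260 − (−0.433) = +0.173 V.
The positive value indicates the reaction is spontaneous as written.

+0.173 V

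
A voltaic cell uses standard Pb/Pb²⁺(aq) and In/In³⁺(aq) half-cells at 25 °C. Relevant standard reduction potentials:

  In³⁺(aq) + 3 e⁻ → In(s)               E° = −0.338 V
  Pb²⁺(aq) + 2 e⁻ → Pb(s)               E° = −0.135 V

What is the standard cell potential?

+0.203 V

The Pb²⁺/Pb couple has the higher E°, so Pb ion is reduced (cathode) and In is oxidized (anode).
E°cell = E°(cathode) − E°(anode) = −0.135 − (−0.338) = +0.203 V.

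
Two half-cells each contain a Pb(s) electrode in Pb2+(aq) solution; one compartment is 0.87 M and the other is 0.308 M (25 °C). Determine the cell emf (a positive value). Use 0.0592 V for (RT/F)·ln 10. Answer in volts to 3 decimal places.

0.013 V

For a concentration cell E°cell = 0, since both electrodes use the same couple.
The compartment with the higher Pb2+(aq) concentration (0.87 M) acts as the cathode; ions are reduced there and produced at the dilute (0.308 M) anode.
With n = 2, Ecell = −(0.0592/2)·log([dilute]/[conc]) = −(0.0592/2)·log(0.308/0.87) = +0.013 V.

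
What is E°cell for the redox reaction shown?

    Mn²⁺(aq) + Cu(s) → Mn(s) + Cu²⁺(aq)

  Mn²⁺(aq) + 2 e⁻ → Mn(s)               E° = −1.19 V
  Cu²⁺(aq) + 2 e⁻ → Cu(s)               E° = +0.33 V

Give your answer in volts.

In the reaction as written, Mn²⁺(aq) is reduced (cathode) and Cu²⁺(aq) is produced by oxidation at the anode.
E°cell = E°(cathode) − E°(anode) = −1.19 − (+0.33) = −1.52 V.

−1.52 V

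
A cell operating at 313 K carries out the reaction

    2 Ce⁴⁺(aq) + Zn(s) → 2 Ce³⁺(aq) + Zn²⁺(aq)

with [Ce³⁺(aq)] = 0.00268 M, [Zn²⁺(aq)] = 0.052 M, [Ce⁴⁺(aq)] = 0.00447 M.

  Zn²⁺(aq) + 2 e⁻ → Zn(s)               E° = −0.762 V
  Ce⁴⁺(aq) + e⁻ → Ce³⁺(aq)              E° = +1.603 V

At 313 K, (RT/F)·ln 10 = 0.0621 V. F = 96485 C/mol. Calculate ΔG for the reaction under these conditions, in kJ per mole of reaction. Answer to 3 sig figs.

With Ce⁴⁺/Ce³⁺ reduced at the cathode, E°cell = +1.603 − (−0.762) = +2.365 V and n = 2.
The reaction quotient is ([Ce³⁺(aq)]^2·[Zn²⁺(aq)]) / [Ce⁴⁺(aq)]^2 = 0.0187; by Nernst, E = +2.365 − (0.0621/2)(−1.728) = +2.4187 V.
Then ΔG = −nFE = −2 × 96485 × +2.4187 J/mol = −467 kJ/mol.

−467 kJ/mol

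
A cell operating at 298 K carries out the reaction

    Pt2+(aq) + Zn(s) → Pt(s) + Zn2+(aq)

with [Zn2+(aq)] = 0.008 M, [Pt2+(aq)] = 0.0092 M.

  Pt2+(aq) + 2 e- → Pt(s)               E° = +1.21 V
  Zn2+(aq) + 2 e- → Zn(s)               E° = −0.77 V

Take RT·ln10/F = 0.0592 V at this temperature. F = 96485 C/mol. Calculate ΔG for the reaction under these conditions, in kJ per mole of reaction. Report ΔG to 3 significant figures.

With Pt²⁺/Pt reduced at the cathode, E°cell = +1.21 − (−0.77) = +1.98 V and n = 2.
Q = [Zn2+(aq)] / [Pt2+(aq)] = 0.87, so log Q = −0.061 and E = +1.98 − (0.0592/2)(−0.061) = +1.9818 V.
Then ΔG = −nFE = −2 × 96485 × +1.9818 J/mol = −382 kJ/mol.

−382 kJ/mol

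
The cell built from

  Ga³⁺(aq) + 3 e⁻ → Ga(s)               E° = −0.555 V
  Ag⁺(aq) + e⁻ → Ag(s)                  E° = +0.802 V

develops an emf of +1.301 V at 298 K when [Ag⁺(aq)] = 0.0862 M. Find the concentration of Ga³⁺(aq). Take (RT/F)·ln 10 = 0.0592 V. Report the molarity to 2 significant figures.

0.44 M

The Ag⁺/Ag couple has the larger reduction potential, so it is the cathode: E°cell = +0.802 − (−0.555) = +1.357 V and n = 3.
Since E = E° − (0.0592/n)·log Q, log Q = n(E° − E)/0.0592 = 2.838.
The balanced reaction is 3 Ag⁺(aq) + Ga(s) → 3 Ag(s) + Ga³⁺(aq), so Q = [Ga³⁺(aq)] / [Ag⁺(aq)]^3.
Solving for the unknown gives log [Ga³⁺(aq)] = −0.355, so [Ga³⁺(aq)] ≈ 0.44 M.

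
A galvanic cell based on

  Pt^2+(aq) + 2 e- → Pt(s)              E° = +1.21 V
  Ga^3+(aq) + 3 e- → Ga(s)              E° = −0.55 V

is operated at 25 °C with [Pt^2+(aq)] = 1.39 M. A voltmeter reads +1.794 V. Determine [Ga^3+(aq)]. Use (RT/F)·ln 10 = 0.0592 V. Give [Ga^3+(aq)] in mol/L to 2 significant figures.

With Pt²⁺/Pt at the cathode and Ga³⁺/Ga at the anode, E°cell = +1.21 − (−0.55) = +1.76 V (n = 6).
Rearranging E = E° − (0.0592/n)·log Q gives log Q = 6(+1.76 − (+1.794))/0.0592 = −3.446.
The balanced reaction is 3 Pt^2+(aq) + 2 Ga(s) → 3 Pt(s) + 2 Ga^3+(aq), so Q = [Ga^3+(aq)]^2 / [Pt^2+(aq)]^3.
Solving for the unknown gives log [Ga^3+(aq)] = −1.508, so [Ga^3+(aq)] ≈ 0.031 M.

0.031 M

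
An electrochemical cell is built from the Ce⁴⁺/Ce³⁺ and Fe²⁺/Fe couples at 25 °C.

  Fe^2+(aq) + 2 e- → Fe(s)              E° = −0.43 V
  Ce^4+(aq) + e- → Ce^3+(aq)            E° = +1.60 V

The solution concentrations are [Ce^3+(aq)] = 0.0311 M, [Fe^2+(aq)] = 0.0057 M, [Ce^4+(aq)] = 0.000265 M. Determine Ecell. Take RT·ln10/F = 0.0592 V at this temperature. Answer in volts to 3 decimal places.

Since E°(Ce⁴⁺/Ce³⁺) > E°(Fe²⁺/Fe), Ce⁴⁺/Ce³⁺ serves as the cathode.
E°cell = E°cat − E°an = +1.60 − (−0.43) = +2.03 V; n = 2.
For the overall reaction 2 Ce^4+(aq) + Fe(s) → 2 Ce^3+(aq) + Fe^2+(aq), Q = ([Ce^3+(aq)]^2·[Fe^2+(aq)]) / [Ce^4+(aq)]^2 = 78.5, giving log Q = 1.895.
E = E° − (0.0592/n)·log Q = +2.03 − (0.0592/2)(1.895) = +1.974 V.

+1.974 V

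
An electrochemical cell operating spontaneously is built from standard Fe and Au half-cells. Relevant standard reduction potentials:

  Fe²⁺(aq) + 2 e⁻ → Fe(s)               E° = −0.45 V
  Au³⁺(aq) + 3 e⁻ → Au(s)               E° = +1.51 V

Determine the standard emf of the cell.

The Au³⁺/Au couple has the higher E°, so Au ion is reduced (cathode) and Fe is oxidized (anode).
E°cell = E°(cathode) − E°(anode) = +1.51 − (−0.45) = +1.96 V.

+1.96 V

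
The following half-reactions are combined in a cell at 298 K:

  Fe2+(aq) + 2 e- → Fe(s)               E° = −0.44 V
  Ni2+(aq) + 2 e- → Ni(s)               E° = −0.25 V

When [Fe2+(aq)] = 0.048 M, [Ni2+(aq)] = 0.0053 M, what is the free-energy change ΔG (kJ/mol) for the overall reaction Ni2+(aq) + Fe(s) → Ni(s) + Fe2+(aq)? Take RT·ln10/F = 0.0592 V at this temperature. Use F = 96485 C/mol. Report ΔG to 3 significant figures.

With Ni²⁺/Ni reduced at the cathode, E°cell = −0.25 − (−0.44) = +0.19 V and n = 2.
The reaction quotient is [Fe2+(aq)] / [Ni2+(aq)] = 9.06; by Nernst, E = +0.19 − (0.0592/2)(0.957) = +0.1617 V.
Then ΔG = −nFE = −2 × 96485 × +0.1617 J/mol = −31.2 kJ/mol.

−31.2 kJ/mol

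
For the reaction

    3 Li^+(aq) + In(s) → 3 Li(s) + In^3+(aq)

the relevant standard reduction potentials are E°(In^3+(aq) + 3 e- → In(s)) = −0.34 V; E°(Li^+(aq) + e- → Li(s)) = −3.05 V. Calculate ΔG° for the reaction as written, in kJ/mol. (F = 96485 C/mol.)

In the reaction as written Li^+(aq) is reduced, so the Li⁺/Li couple is the cathode and In³⁺/In is the anode.
E°cell = −3.05 − (−0.34) = −2.71 V; balancing electrons gives n = 3.
ΔG° = −nFE°cell = −(3)(96485)(−2.71) J/mol = +784 kJ/mol.

+784 kJ/mol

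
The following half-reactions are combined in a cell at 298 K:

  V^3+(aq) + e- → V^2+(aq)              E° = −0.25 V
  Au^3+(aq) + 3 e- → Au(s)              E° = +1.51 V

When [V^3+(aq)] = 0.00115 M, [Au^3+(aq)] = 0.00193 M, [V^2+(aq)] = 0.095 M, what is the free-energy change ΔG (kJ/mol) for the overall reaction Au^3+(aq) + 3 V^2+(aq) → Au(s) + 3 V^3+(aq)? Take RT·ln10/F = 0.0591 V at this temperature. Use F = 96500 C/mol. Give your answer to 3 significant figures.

The standard cell potential is +1.51 − (−0.25) = +1.76 V, with n = 3 electrons in the balanced equation.
Q = [V^3+(aq)]^3 / ([Au^3+(aq)]·[V^2+(aq)]^3) = 0.000919, so log Q = −3.037 and E = +1.76 − (0.0591/3)(−3.037) = +1.8198 V.
ΔG = −nFE = −(3)(96500)(+1.8198) J/mol = −527 kJ/mol.

−527 kJ/mol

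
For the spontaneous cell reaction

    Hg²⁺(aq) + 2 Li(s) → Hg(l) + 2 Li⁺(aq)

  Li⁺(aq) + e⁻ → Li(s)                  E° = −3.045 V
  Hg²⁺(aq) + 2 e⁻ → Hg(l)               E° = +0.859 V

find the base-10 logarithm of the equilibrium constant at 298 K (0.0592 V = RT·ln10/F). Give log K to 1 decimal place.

log K = 131.9

The Hg²⁺/Hg couple is reduced (cathode); E°cell = +0.859 − (−3.045) = +3.904 V with n = 2.
At equilibrium E = 0, so log K = nE°cell / 0.0592 = (2)(+3.904) / 0.0592 = 131.9.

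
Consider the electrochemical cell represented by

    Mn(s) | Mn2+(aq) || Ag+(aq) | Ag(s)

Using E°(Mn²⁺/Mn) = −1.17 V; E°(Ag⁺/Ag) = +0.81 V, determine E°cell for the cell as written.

By convention the left-hand electrode in cell notation is the anode (oxidation) and the right-hand electrode is the cathode (reduction).
E°cell = E°(right) − E°(left) = +0.81 − (−1.17) = +1.98 V.

+1.98 V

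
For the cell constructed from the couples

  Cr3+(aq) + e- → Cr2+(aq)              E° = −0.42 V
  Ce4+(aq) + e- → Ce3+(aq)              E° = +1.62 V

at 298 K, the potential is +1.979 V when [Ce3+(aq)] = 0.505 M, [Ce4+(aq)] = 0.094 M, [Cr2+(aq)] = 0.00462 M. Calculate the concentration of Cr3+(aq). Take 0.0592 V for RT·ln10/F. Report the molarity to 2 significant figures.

The Ce⁴⁺/Ce³⁺ couple has the larger reduction potential, so it is the cathode: E°cell = +1.62 − (−0.42) = +2.04 V and n = 1.
From the Nernst equation, log Q = n(E° − E)/0.0592 = 1·(+2.04 − (+1.979))/0.0592 = 1.030.
Balancing electrons gives Ce4+(aq) + Cr2+(aq) → Ce3+(aq) + Cr3+(aq); thus Q = ([Ce3+(aq)]·[Cr3+(aq)]) / ([Ce4+(aq)]·[Cr2+(aq)]).
Isolating [Cr3+(aq)] in Q = 10^{1.030} yields log [Cr3+(aq)] = −2.036, i.e. 0.0092 M.

0.0092 M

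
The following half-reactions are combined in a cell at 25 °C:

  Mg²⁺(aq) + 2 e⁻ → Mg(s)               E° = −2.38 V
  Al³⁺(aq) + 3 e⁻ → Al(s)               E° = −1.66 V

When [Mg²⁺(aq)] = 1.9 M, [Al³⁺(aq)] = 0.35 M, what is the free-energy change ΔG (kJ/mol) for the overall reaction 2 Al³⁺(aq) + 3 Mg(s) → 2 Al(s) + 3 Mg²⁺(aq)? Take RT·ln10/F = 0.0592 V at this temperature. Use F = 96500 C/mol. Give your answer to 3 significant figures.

−407 kJ/mol

With Al³⁺/Al reduced at the cathode, E°cell = −1.66 − (−2.38) = +0.72 V and n = 6.
Here Q = [Mg²⁺(aq)]^3 / [Al³⁺(aq)]^2 = 56 (log Q = 1.748), giving E = +0.72 − (0.0592/6)·(1.748) = +0.7028 V.
Finally ΔG = −nFE = −(6)(96500 C/mol)(+0.7028 V) = −407 kJ/mol.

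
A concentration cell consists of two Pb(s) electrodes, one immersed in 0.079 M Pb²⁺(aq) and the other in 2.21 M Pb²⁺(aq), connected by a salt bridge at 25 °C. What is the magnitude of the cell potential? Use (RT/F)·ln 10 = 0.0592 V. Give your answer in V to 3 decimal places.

For a concentration cell E°cell = 0, since both electrodes use the same couple.
The compartment with the higher Pb²⁺(aq) concentration (2.21 M) acts as the cathode; ions are reduced there and produced at the dilute (0.079 M) anode.
With n = 2, Ecell = −(0.0592/2)·log([dilute]/[conc]) = −(0.0592/2)·log(0.079/2.21) = +0.043 V.

0.043 V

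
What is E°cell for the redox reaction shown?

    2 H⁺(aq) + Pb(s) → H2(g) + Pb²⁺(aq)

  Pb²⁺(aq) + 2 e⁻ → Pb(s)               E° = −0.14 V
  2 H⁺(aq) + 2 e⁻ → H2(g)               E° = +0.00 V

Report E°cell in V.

+0.14 V

H⁺(aq) gains electrons, so the 2H⁺/H₂ couple is the cathode; the Pb²⁺/Pb couple is the anode.
E°cell = E°(cathode) − E°(anode) = +0.00 − (−0.14) = +0.14 V.
The positive value indicates the reaction is spontaneous as written.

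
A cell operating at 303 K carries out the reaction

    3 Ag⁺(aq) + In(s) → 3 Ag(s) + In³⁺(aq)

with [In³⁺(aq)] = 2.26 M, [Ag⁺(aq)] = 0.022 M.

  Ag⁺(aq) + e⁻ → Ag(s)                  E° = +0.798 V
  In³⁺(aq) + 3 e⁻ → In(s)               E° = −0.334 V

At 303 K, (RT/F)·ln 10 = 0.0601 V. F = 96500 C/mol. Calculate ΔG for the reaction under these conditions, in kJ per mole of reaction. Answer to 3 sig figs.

E°cell = +0.798 − (−0.334) = +1.132 V; the balanced reaction transfers n = 3 electrons.
The reaction quotient is [In³⁺(aq)] / [Ag⁺(aq)]^3 = 2.12×10^5; by Nernst, E = +1.132 − (0.0601/3)(5.327) = +1.0253 V.
ΔG = −nFE = −(3)(96500)(+1.0253) J/mol = −297 kJ/mol.

−297 kJ/mol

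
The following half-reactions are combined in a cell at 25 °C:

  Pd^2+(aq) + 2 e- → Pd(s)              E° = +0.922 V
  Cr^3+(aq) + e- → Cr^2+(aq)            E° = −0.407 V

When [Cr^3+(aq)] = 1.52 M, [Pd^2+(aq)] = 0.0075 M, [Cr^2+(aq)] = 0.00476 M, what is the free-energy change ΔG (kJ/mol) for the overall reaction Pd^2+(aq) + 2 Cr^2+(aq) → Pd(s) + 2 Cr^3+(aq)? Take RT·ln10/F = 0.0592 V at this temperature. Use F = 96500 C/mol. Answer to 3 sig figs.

−216 kJ/mol

The standard cell potential is +0.922 − (−0.407) = +1.329 V, with n = 2 electrons in the balanced equation.
Q = [Cr^3+(aq)]^2 / ([Pd^2+(aq)]·[Cr^2+(aq)]^2) = 1.36×10^7, so log Q = 7.133 and E = +1.329 − (0.0592/2)(7.133) = +1.1179 V.
Finally ΔG = −nFE = −(2)(96500 C/mol)(+1.1179 V) = −216 kJ/mol.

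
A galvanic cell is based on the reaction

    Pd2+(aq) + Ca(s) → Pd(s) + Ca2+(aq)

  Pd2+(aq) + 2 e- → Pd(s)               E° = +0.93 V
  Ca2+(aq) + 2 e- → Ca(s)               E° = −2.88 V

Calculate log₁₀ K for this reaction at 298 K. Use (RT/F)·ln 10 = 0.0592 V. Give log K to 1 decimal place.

The Pd²⁺/Pd couple is reduced (cathode); E°cell = +0.93 − (−2.88) = +3.81 V with n = 2.
At equilibrium E = 0, so log K = nE°cell / 0.0592 = (2)(+3.81) / 0.0592 = 128.7.

log K = 128.7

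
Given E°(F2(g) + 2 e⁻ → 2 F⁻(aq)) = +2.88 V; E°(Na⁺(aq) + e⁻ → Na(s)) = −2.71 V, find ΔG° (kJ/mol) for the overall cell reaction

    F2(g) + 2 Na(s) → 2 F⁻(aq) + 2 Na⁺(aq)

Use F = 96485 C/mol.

−1079 kJ/mol

In the reaction as written F2(g) is reduced, so the F₂/F⁻ couple is the cathode and Na⁺/Na is the anode.
E°cell = +2.88 − (−2.71) = +5.59 V; balancing electrons gives n = 2.
ΔG° = −nFE°cell = −(2)(96485)(+5.59) J/mol = −1079 kJ/mol.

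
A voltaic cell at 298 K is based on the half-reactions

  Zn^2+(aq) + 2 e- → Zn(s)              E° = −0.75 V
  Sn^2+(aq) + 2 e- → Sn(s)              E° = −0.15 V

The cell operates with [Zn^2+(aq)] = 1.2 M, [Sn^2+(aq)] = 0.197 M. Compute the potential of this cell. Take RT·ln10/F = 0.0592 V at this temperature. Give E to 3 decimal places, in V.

Since E°(Sn²⁺/Sn) > E°(Zn²⁺/Zn), Sn²⁺/Sn serves as the cathode.
The standard potential is −0.15 − (−0.75) = +0.60 V and the balanced reaction transfers n = 2 electrons.
For the overall reaction Sn^2+(aq) + Zn(s) → Sn(s) + Zn^2+(aq), Q = [Zn^2+(aq)] / [Sn^2+(aq)] = 6.09, giving log Q = 0.785.
Applying E = E° − (RT ln10/nF)·log Q gives +0.60 − (0.0592/2)(0.785) = +0.577 V.

+0.577 V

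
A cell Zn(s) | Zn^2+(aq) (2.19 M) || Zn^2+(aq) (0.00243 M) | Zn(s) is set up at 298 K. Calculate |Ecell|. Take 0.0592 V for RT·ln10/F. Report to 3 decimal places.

For a concentration cell E°cell = 0, since both electrodes use the same couple.
The compartment with the higher Zn^2+(aq) concentration (2.19 M) acts as the cathode; ions are reduced there and produced at the dilute (0.00243 M) anode.
With n = 2, Ecell = −(0.0592/2)·log([dilute]/[conc]) = −(0.0592/2)·log(0.00243/2.19) = +0.087 V.

0.087 V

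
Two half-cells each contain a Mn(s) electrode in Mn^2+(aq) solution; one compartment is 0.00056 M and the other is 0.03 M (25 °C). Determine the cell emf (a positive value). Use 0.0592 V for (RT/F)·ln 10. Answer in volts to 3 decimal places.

For a concentration cell E°cell = 0, since both electrodes use the same couple.
The compartment with the higher Mn^2+(aq) concentration (0.03 M) acts as the cathode; ions are reduced there and produced at the dilute (0.00056 M) anode.
With n = 2, Ecell = −(0.0592/2)·log([dilute]/[conc]) = −(0.0592/2)·log(0.00056/0.03) = +0.051 V.

0.051 V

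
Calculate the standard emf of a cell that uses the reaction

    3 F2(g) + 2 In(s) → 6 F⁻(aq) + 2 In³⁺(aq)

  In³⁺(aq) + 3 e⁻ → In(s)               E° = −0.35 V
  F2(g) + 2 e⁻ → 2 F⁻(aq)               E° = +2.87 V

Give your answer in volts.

+3.22 V

In the reaction as written, F2(g) is reduced (cathode) and In³⁺(aq) is produced by oxidation at the anode.
E°cell = E°(cathode) − E°(anode) = +2.87 − (−0.35) = +3.22 V.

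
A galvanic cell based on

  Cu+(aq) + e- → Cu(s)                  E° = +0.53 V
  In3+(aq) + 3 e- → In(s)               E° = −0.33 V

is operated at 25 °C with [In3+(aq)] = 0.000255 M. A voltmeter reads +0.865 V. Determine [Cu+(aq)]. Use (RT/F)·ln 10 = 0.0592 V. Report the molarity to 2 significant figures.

0.077 M

Cu⁺/Cu is the cathode (higher E°); E°cell = +0.53 − (−0.33) = +0.86 V with n = 3.
Rearranging E = E° − (0.0592/n)·log Q gives log Q = 3(+0.86 − (+0.865))/0.0592 = −0.253.
Balancing electrons gives 3 Cu+(aq) + In(s) → 3 Cu(s) + In3+(aq); thus Q = [In3+(aq)] / [Cu+(aq)]^3.
Solving for the unknown gives log [Cu+(aq)] = −1.113, so [Cu+(aq)] ≈ 0.077 M.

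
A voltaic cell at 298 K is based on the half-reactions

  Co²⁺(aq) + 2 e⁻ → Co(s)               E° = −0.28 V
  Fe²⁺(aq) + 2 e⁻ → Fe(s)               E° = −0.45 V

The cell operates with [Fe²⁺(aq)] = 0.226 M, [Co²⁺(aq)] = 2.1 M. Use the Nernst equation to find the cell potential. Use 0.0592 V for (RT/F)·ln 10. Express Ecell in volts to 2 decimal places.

Co²⁺/Co is reduced (cathode, E° = −0.28 V) and Fe²⁺/Fe is oxidized (anode).
The standard potential is −0.28 − (−0.45) = +0.17 V and the balanced reaction transfers n = 2 electrons.
The balanced reaction is Co²⁺(aq) + Fe(s) → Co(s) + Fe²⁺(aq), so Q = [Fe²⁺(aq)] / [Co²⁺(aq)] = 0.108 and log Q = −0.968.
E = E° − (0.0592/n)·log Q = +0.17 − (0.0592/2)(−0.968) = +0.20 V.

+0.20 V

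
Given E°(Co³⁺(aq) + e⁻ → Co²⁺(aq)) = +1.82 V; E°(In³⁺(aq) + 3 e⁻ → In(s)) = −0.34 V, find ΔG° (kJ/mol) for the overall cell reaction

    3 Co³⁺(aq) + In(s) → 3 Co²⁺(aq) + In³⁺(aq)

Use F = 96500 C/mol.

−625 kJ/mol

In the reaction as written Co³⁺(aq) is reduced, so the Co³⁺/Co²⁺ couple is the cathode and In³⁺/In is the anode.
E°cell = +1.82 − (−0.34) = +2.16 V; balancing electrons gives n = 3.
ΔG° = −nFE°cell = −(3)(96500)(+2.16) J/mol = −625 kJ/mol.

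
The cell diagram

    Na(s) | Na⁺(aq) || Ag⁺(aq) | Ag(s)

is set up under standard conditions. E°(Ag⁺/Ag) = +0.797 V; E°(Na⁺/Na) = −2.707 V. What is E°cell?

By convention the left-hand electrode in cell notation is the anode (oxidation) and the right-hand electrode is the cathode (reduction).
E°cell = E°(right) − E°(left) = +0.797 − (−2.707) = +3.504 V.

+3.504 V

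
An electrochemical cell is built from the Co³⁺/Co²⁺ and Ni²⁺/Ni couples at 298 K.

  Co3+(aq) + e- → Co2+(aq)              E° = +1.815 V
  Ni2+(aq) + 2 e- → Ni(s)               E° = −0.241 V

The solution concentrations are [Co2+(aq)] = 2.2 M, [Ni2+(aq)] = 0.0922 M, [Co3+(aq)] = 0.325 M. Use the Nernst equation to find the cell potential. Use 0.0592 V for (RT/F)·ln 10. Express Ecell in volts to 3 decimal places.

Co³⁺/Co²⁺ is reduced (cathode, E° = +1.815 V) and Ni²⁺/Ni is oxidized (anode).
E°cell = +1.815 − (−0.241) = +2.056 V, with n = 2 electrons transferred.
For the overall reaction 2 Co3+(aq) + Ni(s) → 2 Co2+(aq) + Ni2+(aq), Q = ([Co2+(aq)]^2·[Ni2+(aq)]) / [Co3+(aq)]^2 = 4.22, giving log Q = 0.626.
Applying E = E° − (RT ln10/nF)·log Q gives +2.056 − (0.0592/2)(0.626) = +2.037 V.

+2.037 V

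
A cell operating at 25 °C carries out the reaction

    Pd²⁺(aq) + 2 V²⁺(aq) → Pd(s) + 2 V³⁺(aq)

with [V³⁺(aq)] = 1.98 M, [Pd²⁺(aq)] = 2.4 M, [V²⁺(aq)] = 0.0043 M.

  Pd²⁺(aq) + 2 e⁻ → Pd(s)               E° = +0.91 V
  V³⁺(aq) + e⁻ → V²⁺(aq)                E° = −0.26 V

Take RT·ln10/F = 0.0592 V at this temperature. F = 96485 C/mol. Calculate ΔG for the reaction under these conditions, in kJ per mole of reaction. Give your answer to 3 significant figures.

With Pd²⁺/Pd reduced at the cathode, E°cell = +0.91 − (−0.26) = +1.17 V and n = 2.
Q = [V³⁺(aq)]^2 / ([Pd²⁺(aq)]·[V²⁺(aq)]^2) = 8.83×10^4, so log Q = 4.946 and E = +1.17 − (0.0592/2)(4.946) = +1.0236 V.
Finally ΔG = −nFE = −(2)(96485 C/mol)(+1.0236 V) = −198 kJ/mol.

−198 kJ/mol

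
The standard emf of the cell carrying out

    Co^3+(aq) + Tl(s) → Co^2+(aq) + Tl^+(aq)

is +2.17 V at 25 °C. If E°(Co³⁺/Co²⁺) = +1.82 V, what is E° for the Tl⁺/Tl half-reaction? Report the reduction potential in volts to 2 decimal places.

−0.35 V

In the reaction as written the Co³⁺/Co²⁺ couple is reduced (cathode) and Tl⁺/Tl is oxidized (anode), so E°cell = E°(Co³⁺/Co²⁺) − E°(Tl⁺/Tl).
E°(Tl⁺/Tl) = E°(cathode) − E°cell = +1.82 − (+2.17) = −0.35 V.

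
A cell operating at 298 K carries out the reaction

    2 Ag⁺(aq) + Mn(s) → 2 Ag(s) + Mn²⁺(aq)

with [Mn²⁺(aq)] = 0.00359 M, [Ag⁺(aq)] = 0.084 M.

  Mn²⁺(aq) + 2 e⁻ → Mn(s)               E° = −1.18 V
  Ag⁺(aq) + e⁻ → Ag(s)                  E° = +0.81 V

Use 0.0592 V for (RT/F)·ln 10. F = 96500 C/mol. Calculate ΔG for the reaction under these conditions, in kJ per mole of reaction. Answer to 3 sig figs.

E°cell = +0.81 − (−1.18) = +1.99 V; the balanced reaction transfers n = 2 electrons.
The reaction quotient is [Mn²⁺(aq)] / [Ag⁺(aq)]^2 = 0.509; by Nernst, E = +1.99 − (0.0592/2)(−0.293) = +1.9987 V.
Then ΔG = −nFE = −2 × 96500 × +1.9987 J/mol = −386 kJ/mol.

−386 kJ/mol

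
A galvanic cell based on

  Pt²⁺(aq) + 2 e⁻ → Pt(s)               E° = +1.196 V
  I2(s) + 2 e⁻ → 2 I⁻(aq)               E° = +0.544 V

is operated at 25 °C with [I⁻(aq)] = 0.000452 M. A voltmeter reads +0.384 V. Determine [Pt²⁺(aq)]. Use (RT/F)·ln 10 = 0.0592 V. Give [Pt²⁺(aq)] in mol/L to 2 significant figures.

Pt²⁺/Pt is the cathode (higher E°); E°cell = +1.196 − (+0.544) = +0.652 V with n = 2.
Since E = E° − (0.0592/n)·log Q, log Q = n(E° − E)/0.0592 = 9.054.
For Pt²⁺(aq) + 2 I⁻(aq) → Pt(s) + I2(s), the reaction quotient is Q = 1 / ([Pt²⁺(aq)]·[I⁻(aq)]^2).
Solving for the unknown gives log [Pt²⁺(aq)] = −2.364, so [Pt²⁺(aq)] ≈ 0.0043 M.

0.0043 M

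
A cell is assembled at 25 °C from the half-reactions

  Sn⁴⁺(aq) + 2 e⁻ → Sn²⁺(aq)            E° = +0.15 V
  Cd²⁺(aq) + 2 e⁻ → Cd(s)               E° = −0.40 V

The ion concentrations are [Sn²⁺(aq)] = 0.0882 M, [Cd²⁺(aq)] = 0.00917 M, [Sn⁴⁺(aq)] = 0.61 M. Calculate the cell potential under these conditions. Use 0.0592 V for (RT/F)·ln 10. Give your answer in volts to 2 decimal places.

+0.64 V

Sn⁴⁺/Sn²⁺ is reduced (cathode, E° = +0.15 V) and Cd²⁺/Cd is oxidized (anode).
E°cell = E°cat − E°an = +0.15 − (−0.40) = +0.55 V; n = 2.
For the overall reaction Sn⁴⁺(aq) + Cd(s) → Sn²⁺(aq) + Cd²⁺(aq), Q = ([Sn²⁺(aq)]·[Cd²⁺(aq)]) / [Sn⁴⁺(aq)] = 0.00133, giving log Q = −2.877.
By the Nernst equation, E = +0.55 − (0.0592/2)·(−2.877) = +0.64 V.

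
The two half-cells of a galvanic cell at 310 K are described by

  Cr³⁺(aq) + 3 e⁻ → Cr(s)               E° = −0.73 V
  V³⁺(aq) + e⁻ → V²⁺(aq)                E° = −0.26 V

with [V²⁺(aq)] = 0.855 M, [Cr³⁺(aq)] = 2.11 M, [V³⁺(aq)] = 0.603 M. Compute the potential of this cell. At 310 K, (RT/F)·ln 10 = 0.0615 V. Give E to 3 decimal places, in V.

V³⁺/V²⁺ is reduced (cathode, E° = −0.26 V) and Cr³⁺/Cr is oxidized (anode).
The standard potential is −0.26 − (−0.73) = +0.47 V and the balanced reaction transfers n = 3 electrons.
Balancing gives 3 V³⁺(aq) + Cr(s) → 3 V²⁺(aq) + Cr³⁺(aq); hence Q = ([V²⁺(aq)]^3·[Cr³⁺(aq)]) / [V³⁺(aq)]^3 = 6.01 (log Q = 0.779).
E = E° − (0.0615/n)·log Q = +0.47 − (0.0615/3)(0.779) = +0.454 V.

+0.454 V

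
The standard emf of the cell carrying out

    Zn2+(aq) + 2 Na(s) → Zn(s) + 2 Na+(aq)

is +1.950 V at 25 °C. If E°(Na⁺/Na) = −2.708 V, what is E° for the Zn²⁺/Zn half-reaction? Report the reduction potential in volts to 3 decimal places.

−0.758 V

In the reaction as written the Zn²⁺/Zn couple is reduced (cathode) and Na⁺/Na is oxidized (anode), so E°cell = E°(Zn²⁺/Zn) − E°(Na⁺/Na).
E°(Zn²⁺/Zn) = E°cell + E°(anode) = +1.950 + (−2.708) = −0.758 V.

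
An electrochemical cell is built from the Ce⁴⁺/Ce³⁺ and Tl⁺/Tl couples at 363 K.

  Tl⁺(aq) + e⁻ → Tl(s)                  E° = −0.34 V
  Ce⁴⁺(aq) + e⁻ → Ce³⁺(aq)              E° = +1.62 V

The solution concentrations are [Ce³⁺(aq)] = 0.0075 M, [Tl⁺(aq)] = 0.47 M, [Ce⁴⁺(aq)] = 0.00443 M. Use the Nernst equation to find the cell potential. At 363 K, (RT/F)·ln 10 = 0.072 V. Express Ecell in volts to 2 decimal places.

+1.97 V

The Ce⁴⁺/Ce³⁺ couple has the more positive E°, so it is the cathode; Tl⁺/Tl is the anode.
E°cell = +1.62 − (−0.34) = +1.96 V, with n = 1 electron transferred.
The balanced reaction is Ce⁴⁺(aq) + Tl(s) → Ce³⁺(aq) + Tl⁺(aq), so Q = ([Ce³⁺(aq)]·[Tl⁺(aq)]) / [Ce⁴⁺(aq)] = 0.796 and log Q = −0.099.
Applying E = E° − (RT ln10/nF)·log Q gives +1.96 − (0.072/1)(−0.099) = +1.97 V.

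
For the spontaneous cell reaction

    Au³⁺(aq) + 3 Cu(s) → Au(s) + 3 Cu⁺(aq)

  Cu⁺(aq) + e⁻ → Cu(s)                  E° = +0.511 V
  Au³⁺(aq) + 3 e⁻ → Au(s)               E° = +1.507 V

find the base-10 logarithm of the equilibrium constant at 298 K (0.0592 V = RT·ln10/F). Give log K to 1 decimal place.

The Au³⁺/Au couple is reduced (cathode); E°cell = +1.507 − (+0.511) = +0.996 V with n = 3.
At equilibrium E = 0, so log K = nE°cell / 0.0592 = (3)(+0.996) / 0.0592 = 50.5.

log K = 50.5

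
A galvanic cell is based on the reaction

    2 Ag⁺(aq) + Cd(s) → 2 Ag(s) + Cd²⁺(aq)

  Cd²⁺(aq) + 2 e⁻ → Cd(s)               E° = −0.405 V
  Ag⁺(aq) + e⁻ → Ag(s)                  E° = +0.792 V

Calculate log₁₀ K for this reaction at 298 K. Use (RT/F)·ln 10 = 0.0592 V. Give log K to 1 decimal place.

The Ag⁺/Ag couple is reduced (cathode); E°cell = +0.792 − (−0.405) = +1.197 V with n = 2.
At equilibrium E = 0, so log K = nE°cell / 0.0592 = (2)(+1.197) / 0.0592 = 40.4.

log K = 40.4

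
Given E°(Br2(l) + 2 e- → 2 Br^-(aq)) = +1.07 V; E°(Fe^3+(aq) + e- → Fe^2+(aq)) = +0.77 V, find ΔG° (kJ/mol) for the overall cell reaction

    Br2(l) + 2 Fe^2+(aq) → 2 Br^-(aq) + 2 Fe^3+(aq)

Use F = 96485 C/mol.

In the reaction as written Br2(l) is reduced, so the Br₂/Br⁻ couple is the cathode and Fe³⁺/Fe²⁺ is the anode.
E°cell = +1.07 − (+0.77) = +0.30 V; balancing electrons gives n = 2.
ΔG° = −nFE°cell = −(2)(96485)(+0.30) J/mol = −57.9 kJ/mol.

−57.9 kJ/mol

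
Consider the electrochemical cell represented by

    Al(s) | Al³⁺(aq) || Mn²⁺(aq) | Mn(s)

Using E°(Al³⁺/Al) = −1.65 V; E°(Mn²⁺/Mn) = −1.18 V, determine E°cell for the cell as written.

By convention the left-hand electrode in cell notation is the anode (oxidation) and the right-hand electrode is the cathode (reduction).
E°cell = E°(right) − E°(left) = −1.18 − (−1.65) = +0.47 V.

+0.47 V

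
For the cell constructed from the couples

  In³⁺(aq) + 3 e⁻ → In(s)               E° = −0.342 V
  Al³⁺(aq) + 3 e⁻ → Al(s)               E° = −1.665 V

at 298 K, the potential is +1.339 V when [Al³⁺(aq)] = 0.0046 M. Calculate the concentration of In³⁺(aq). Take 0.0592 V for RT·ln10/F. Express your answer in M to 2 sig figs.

In³⁺/In is the cathode (higher E°); E°cell = −0.342 − (−1.665) = +1.323 V with n = 3.
From the Nernst equation, log Q = n(E° − E)/0.0592 = 3·(+1.323 − (+1.339))/0.0592 = −0.811.
The balanced reaction is In³⁺(aq) + Al(s) → In(s) + Al³⁺(aq), so Q = [Al³⁺(aq)] / [In³⁺(aq)].
Substituting the known concentrations and solving, log [In³⁺(aq)] = −1.526 and [In³⁺(aq)] = 0.030 M.

0.030 M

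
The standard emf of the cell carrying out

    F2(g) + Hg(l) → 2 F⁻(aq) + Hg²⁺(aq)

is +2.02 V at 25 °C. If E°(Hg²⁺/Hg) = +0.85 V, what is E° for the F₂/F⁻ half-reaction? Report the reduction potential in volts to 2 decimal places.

In the reaction as written the F₂/F⁻ couple is reduced (cathode) and Hg²⁺/Hg is oxidized (anode), so E°cell = E°(F₂/F⁻) − E°(Hg²⁺/Hg).
E°(F₂/F⁻) = E°cell + E°(anode) = +2.02 + (+0.85) = +2.87 V.

+2.87 V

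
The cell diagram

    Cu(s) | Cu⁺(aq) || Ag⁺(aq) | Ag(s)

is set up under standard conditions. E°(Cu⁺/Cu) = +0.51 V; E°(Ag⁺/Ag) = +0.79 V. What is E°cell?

By convention the left-hand electrode in cell notation is the anode (oxidation) and the right-hand electrode is the cathode (reduction).
E°cell = E°(right) − E°(left) = +0.79 − (+0.51) = +0.28 V.

+0.28 V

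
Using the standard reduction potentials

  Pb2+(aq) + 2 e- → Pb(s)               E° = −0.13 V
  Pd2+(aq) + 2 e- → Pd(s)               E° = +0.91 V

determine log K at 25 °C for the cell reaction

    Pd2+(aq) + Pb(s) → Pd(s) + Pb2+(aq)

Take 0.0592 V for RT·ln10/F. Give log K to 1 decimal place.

The Pd²⁺/Pd couple is reduced (cathode); E°cell = +0.91 − (−0.13) = +1.04 V with n = 2.
At equilibrium E = 0, so log K = nE°cell / 0.0592 = (2)(+1.04) / 0.0592 = 35.1.

log K = 35.1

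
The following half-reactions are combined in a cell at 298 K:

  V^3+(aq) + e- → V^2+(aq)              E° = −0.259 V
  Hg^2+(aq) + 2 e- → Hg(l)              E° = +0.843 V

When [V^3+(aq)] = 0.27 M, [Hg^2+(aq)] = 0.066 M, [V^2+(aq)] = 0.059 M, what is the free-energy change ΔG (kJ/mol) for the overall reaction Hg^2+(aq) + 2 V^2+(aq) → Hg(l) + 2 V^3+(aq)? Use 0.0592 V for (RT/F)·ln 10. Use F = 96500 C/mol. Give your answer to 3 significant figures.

−198 kJ/mol

E°cell = +0.843 − (−0.259) = +1.102 V; the balanced reaction transfers n = 2 electrons.
Q = [V^3+(aq)]^2 / ([Hg^2+(aq)]·[V^2+(aq)]^2) = 317, so log Q = 2.501 and E = +1.102 − (0.0592/2)(2.501) = +1.0280 V.
Finally ΔG = −nFE = −(2)(96500 C/mol)(+1.0280 V) = −198 kJ/mol.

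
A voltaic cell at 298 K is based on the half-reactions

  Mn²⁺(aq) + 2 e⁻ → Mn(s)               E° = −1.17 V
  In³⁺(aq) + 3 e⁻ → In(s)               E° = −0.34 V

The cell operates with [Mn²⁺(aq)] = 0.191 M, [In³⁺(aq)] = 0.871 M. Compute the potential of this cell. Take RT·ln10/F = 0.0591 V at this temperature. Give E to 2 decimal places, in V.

+0.85 V

Since E°(In³⁺/In) > E°(Mn²⁺/Mn), In³⁺/In serves as the cathode.
E°cell = −0.34 − (−1.17) = +0.83 V, with n = 6 electrons transferred.
The balanced reaction is 2 In³⁺(aq) + 3 Mn(s) → 2 In(s) + 3 Mn²⁺(aq), so Q = [Mn²⁺(aq)]^3 / [In³⁺(aq)]^2 = 0.00918 and log Q = −2.037.
E = E° − (0.0591/n)·log Q = +0.83 − (0.0591/6)(−2.037) = +0.85 V.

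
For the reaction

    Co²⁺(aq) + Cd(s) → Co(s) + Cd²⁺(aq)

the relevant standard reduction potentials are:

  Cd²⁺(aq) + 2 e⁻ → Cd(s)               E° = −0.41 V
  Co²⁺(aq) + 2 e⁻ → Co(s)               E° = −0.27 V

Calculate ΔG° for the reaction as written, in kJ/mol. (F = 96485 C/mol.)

−27.0 kJ/mol

In the reaction as written Co²⁺(aq) is reduced, so the Co²⁺/Co couple is the cathode and Cd²⁺/Cd is the anode.
E°cell = −0.27 − (−0.41) = +0.14 V; balancing electrons gives n = 2.
ΔG° = −nFE°cell = −(2)(96485)(+0.14) J/mol = −27.0 kJ/mol.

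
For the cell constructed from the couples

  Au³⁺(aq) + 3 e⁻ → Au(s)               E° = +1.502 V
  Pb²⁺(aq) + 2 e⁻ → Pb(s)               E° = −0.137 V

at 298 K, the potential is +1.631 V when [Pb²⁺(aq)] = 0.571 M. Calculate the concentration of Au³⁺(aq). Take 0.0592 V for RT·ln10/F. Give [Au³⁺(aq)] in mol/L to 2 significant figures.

With Au³⁺/Au at the cathode and Pb²⁺/Pb at the anode, E°cell = +1.502 − (−0.137) = +1.639 V (n = 6).
Since E = E° − (0.0592/n)·log Q, log Q = n(E° − E)/0.0592 = 0.811.
The balanced reaction is 2 Au³⁺(aq) + 3 Pb(s) → 2 Au(s) + 3 Pb²⁺(aq), so Q = [Pb²⁺(aq)]^3 / [Au³⁺(aq)]^2.
Solving for the unknown gives log [Au³⁺(aq)] = −0.771, so [Au³⁺(aq)] ≈ 0.17 M.

0.17 M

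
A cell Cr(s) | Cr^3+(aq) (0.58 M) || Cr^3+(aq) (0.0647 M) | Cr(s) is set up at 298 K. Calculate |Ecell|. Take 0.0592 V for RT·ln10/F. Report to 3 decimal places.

For a concentration cell E°cell = 0, since both electrodes use the same couple.
The compartment with the higher Cr^3+(aq) concentration (0.58 M) acts as the cathode; ions are reduced there and produced at the dilute (0.0647 M) anode.
With n = 3, Ecell = −(0.0592/3)·log([dilute]/[conc]) = −(0.0592/3)·log(0.0647/0.58) = +0.019 V.

0.019 V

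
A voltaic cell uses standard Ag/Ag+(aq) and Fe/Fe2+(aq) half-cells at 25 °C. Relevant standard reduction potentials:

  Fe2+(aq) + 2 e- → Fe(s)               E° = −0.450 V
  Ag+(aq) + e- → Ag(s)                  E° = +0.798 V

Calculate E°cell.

The Ag⁺/Ag couple has the higher E°, so Ag ion is reduced (cathode) and Fe is oxidized (anode).
E°cell = E°(cathode) − E°(anode) = +0.798 − (−0.450) = +1.248 V.

+1.248 V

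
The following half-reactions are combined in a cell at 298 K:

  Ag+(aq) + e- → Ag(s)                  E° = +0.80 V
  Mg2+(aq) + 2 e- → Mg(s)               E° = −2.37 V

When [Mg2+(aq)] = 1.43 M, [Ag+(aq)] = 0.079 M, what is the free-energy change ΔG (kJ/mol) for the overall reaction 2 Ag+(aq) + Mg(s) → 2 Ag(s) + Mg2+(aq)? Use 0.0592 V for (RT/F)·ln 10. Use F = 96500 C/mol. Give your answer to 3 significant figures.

−598 kJ/mol

With Ag⁺/Ag reduced at the cathode, E°cell = +0.80 − (−2.37) = +3.17 V and n = 2.
Q = [Mg2+(aq)] / [Ag+(aq)]^2 = 229, so log Q = 2.360 and E = +3.17 − (0.0592/2)(2.360) = +3.1001 V.
Then ΔG = −nFE = −2 × 96500 × +3.1001 J/mol = −598 kJ/mol.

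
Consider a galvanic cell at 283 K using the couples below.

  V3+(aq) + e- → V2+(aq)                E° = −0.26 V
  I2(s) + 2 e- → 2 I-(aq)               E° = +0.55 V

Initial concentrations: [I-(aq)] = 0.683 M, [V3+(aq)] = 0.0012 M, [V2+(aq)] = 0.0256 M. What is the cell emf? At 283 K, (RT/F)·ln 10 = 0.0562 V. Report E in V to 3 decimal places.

+0.894 V

I₂/I⁻ is reduced (cathode, E° = +0.55 V) and V³⁺/V²⁺ is oxidized (anode).
The standard potential is +0.55 − (−0.26) = +0.81 V and the balanced reaction transfers n = 2 electrons.
The balanced reaction is I2(s) + 2 V2+(aq) → 2 I-(aq) + 2 V3+(aq), so Q = ([I-(aq)]^2·[V3+(aq)]^2) / [V2+(aq)]^2 = 0.00103 and log Q = −2.989.
E = E° − (0.0562/n)·log Q = +0.81 − (0.0562/2)(−2.989) = +0.894 V.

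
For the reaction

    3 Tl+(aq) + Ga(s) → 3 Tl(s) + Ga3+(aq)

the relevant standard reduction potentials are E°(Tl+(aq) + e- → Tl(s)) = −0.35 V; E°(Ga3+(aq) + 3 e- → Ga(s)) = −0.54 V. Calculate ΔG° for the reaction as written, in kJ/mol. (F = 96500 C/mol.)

In the reaction as written Tl+(aq) is reduced, so the Tl⁺/Tl couple is the cathode and Ga³⁺/Ga is the anode.
E°cell = −0.35 − (−0.54) = +0.19 V; balancing electrons gives n = 3.
ΔG° = −nFE°cell = −(3)(96500)(+0.19) J/mol = −55.0 kJ/mol.

−55.0 kJ/mol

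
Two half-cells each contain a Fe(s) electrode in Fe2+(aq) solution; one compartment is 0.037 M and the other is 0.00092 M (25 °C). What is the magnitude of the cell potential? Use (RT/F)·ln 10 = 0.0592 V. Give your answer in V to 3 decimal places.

For a concentration cell E°cell = 0, since both electrodes use the same couple.
The compartment with the higher Fe2+(aq) concentration (0.037 M) acts as the cathode; ions are reduced there and produced at the dilute (0.00092 M) anode.
With n = 2, Ecell = −(0.0592/2)·log([dilute]/[conc]) = −(0.0592/2)·log(0.00092/0.037) = +0.047 V.

0.047 V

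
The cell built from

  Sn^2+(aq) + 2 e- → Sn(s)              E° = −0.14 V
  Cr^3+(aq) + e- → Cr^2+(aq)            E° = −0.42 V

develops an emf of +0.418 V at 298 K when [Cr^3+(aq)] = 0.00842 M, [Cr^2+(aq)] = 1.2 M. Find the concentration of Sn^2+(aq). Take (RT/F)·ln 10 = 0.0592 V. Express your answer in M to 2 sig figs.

The Sn²⁺/Sn couple has the larger reduction potential, so it is the cathode: E°cell = −0.14 − (−0.42) = +0.28 V and n = 2.
Since E = E° − (0.0592/n)·log Q, log Q = n(E° − E)/0.0592 = −4.662.
For Sn^2+(aq) + 2 Cr^2+(aq) → Sn(s) + 2 Cr^3+(aq), the reaction quotient is Q = [Cr^3+(aq)]^2 / ([Sn^2+(aq)]·[Cr^2+(aq)]^2).
Isolating [Sn^2+(aq)] in Q = 10^{−4.662} yields log [Sn^2+(aq)] = 0.354, i.e. 2.3 M.

2.3 M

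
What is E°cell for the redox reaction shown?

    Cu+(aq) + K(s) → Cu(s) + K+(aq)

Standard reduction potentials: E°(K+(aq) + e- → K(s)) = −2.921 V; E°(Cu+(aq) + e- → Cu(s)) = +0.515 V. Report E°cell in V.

+3.436 V

Cu+(aq) gains electrons, so the Cu⁺/Cu couple is the cathode; the K⁺/K couple is the anode.
E°cell = E°(cathode) − E°(anode) = +0.515 − (−2.921) = +3.436 V.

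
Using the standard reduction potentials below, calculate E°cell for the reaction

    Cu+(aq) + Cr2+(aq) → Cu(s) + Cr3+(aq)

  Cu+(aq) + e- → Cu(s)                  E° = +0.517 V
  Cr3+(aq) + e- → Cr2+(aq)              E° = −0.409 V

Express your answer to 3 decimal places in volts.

In the reaction as written, Cu+(aq) is reduced (cathode) and Cr3+(aq) is produced by oxidation at the anode.
E°cell = E°(cathode) − E°(anode) = +0.517 − (−0.409) = +0.926 V.
The positive value indicates the reaction is spontaneous as written.

+0.926 V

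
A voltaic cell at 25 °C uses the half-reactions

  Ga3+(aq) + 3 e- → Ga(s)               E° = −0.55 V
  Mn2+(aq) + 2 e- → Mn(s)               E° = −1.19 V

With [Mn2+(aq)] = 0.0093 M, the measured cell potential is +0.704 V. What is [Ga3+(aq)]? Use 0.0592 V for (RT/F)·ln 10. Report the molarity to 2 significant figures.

1.6 M

With Ga³⁺/Ga at the cathode and Mn²⁺/Mn at the anode, E°cell = −0.55 − (−1.19) = +0.64 V (n = 6).
Rearranging E = E° − (0.0592/n)·log Q gives log Q = 6(+0.64 − (+0.704))/0.0592 = −6.486.
Balancing electrons gives 2 Ga3+(aq) + 3 Mn(s) → 2 Ga(s) + 3 Mn2+(aq); thus Q = [Mn2+(aq)]^3 / [Ga3+(aq)]^2.
Substituting the known concentrations and solving, log [Ga3+(aq)] = 0.196 and [Ga3+(aq)] = 1.6 M.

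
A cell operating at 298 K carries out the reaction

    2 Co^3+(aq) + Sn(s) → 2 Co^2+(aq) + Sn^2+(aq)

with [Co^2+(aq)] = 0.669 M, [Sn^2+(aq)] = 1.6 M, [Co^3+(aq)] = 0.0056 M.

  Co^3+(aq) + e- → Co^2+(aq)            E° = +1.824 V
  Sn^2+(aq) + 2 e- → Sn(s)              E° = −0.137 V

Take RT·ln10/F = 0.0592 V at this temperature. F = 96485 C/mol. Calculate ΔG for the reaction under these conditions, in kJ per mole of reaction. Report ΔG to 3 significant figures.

The standard cell potential is +1.824 − (−0.137) = +1.961 V, with n = 2 electrons in the balanced equation.
Here Q = ([Co^2+(aq)]^2·[Sn^2+(aq)]) / [Co^3+(aq)]^2 = 2.28×10^4 (log Q = 4.359), giving E = +1.961 − (0.0592/2)·(4.359) = +1.8320 V.
Finally ΔG = −nFE = −(2)(96485 C/mol)(+1.8320 V) = −354 kJ/mol.

−354 kJ/mol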